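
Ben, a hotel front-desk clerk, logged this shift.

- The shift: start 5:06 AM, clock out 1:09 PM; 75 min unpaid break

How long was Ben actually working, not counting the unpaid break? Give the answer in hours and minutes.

6 h 48 min

The shift: 5:06 AM–1:09 PM = 8 h 3 min; less 75 min break → 6 h 48 min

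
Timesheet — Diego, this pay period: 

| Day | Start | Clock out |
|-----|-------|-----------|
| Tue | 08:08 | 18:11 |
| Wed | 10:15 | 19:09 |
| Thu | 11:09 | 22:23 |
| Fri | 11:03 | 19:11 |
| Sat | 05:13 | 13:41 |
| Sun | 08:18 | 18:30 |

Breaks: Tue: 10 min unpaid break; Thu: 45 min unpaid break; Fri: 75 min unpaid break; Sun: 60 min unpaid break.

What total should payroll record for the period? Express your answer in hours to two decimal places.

Tue: 08:08–18:11 = 10 h 3 min; less 10 min break → 9 h 53 min
Wed: 10:15–19:09 = 8 h 54 min
Thu: 11:09–22:23 = 11 h 14 min; less 45 min break → 10 h 29 min
Fri: 11:03–19:11 = 8 h 8 min; less 75 min break → 6 h 53 min
Sat: 05:13–13:41 = 8 h 28 min
Sun: 08:18–18:30 = 10 h 12 min; less 60 min break → 9 h 12 min
Total: 9 h 53 min + 8 h 54 min + 10 h 29 min + 6 h 53 min + 8 h 28 min + 9 h 12 min = 53 h 49 min.

53.82 hours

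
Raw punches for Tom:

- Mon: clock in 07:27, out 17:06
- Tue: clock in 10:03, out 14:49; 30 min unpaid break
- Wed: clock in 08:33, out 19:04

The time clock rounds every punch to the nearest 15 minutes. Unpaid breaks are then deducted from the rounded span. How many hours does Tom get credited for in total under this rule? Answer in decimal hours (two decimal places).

24.25 hours

Mon: in 07:27→07:30, out 17:06→17:00; 9 h 30 min
Tue: in 10:03→10:00, out 14:49→14:45; 4 h 45 min − 30 min = 4 h 15 min
Wed: in 08:33→08:30, out 19:04→19:00; 10 h 30 min
Total credited: 24 h 15 min.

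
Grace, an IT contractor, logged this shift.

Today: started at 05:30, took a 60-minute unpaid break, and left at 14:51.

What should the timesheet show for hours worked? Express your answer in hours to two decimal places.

Today: 05:30–14:51 = 9 h 21 min; less 60 min break → 8 h 21 min

8.35 hours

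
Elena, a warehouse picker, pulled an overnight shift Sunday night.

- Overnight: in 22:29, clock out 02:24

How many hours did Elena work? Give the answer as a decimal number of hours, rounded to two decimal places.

Overnight: 22:29 → midnight = 1 h 31 min; midnight → 02:24 = 2 h 24 min; span 3 h 55 min

3.92 hours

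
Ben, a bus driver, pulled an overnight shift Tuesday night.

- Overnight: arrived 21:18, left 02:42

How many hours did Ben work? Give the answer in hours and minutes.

Overnight: 21:18 → midnight = 2 h 42 min; midnight → 02:42 = 2 h 42 min; span 5 h 24 min

5 h 24 min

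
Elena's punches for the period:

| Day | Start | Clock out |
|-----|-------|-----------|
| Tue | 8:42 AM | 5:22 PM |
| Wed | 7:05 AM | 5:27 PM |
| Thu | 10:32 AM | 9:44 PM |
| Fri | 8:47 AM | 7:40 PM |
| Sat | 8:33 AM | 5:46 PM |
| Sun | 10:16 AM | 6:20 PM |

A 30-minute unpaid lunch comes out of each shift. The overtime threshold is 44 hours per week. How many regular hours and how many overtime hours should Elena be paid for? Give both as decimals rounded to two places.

Tue: 8:42 AM–5:22 PM = 8 h 40 min; less 30 min break → 8 h 10 min
Wed: 7:05 AM–5:27 PM = 10 h 22 min; less 30 min break → 9 h 52 min
Thu: 10:32 AM–9:44 PM = 11 h 12 min; less 30 min break → 10 h 42 min
Fri: 8:47 AM–7:40 PM = 10 h 53 min; less 30 min break → 10 h 23 min
Sat: 8:33 AM–5:46 PM = 9 h 13 min; less 30 min break → 8 h 43 min
Sun: 10:16 AM–6:20 PM = 8 h 4 min; less 30 min break → 7 h 34 min
Total worked: 55 h 24 min = 55.40 h.
Threshold 44 h → overtime 11 h 24 min, regular 44 h 0 min.

Regular 44.00 hours, overtime 11.40 hours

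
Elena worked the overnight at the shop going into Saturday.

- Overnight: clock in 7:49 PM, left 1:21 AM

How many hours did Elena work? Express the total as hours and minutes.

Overnight: 7:49 PM → midnight = 4 h 11 min; midnight → 1:21 AM = 1 h 21 min; span 5 h 32 min

5 h 32 min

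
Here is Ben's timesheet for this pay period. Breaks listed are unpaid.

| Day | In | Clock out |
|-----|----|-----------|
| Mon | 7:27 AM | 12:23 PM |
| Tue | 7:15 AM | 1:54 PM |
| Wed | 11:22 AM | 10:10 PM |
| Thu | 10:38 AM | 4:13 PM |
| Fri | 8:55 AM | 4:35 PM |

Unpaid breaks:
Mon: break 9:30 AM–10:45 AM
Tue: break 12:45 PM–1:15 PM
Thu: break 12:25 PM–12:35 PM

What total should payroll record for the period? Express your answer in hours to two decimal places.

33.72 hours

Mon: 7:27 AM–12:23 PM = 4 h 56 min; less 75 min break → 3 h 41 min
Tue: 7:15 AM–1:54 PM = 6 h 39 min; less 30 min break → 6 h 9 min
Wed: 11:22 AM–10:10 PM = 10 h 48 min
Thu: 10:38 AM–4:13 PM = 5 h 35 min; less 10 min break → 5 h 25 min
Fri: 8:55 AM–4:35 PM = 7 h 40 min
Total: 3 h 41 min + 6 h 9 min + 10 h 48 min + 5 h 25 min + 7 h 40 min = 33 h 43 min.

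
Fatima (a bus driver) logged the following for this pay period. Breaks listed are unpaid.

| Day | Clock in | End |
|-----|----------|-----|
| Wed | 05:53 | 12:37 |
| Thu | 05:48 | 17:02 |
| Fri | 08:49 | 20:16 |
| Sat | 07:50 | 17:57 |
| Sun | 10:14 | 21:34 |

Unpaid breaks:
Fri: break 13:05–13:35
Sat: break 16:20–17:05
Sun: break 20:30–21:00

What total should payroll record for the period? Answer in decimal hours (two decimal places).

Wed: 05:53–12:37 = 6 h 44 min
Thu: 05:48–17:02 = 11 h 14 min
Fri: 08:49–20:16 = 11 h 27 min; less 30 min break → 10 h 57 min
Sat: 07:50–17:57 = 10 h 7 min; less 45 min break → 9 h 22 min
Sun: 10:14–21:34 = 11 h 20 min; less 30 min break → 10 h 50 min
Total: 6 h 44 min + 11 h 14 min + 10 h 57 min + 9 h 22 min + 10 h 50 min = 49 h 7 min.

49.12 hours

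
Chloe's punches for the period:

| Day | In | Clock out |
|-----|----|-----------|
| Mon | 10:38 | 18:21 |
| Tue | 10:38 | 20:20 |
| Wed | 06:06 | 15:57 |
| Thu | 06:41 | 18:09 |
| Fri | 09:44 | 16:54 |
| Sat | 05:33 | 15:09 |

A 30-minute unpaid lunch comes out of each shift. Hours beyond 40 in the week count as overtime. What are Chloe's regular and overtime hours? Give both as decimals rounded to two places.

Mon: 10:38–18:21 = 7 h 43 min; less 30 min break → 7 h 13 min
Tue: 10:38–20:20 = 9 h 42 min; less 30 min break → 9 h 12 min
Wed: 06:06–15:57 = 9 h 51 min; less 30 min break → 9 h 21 min
Thu: 06:41–18:09 = 11 h 28 min; less 30 min break → 10 h 58 min
Fri: 09:44–16:54 = 7 h 10 min; less 30 min break → 6 h 40 min
Sat: 05:33–15:09 = 9 h 36 min; less 30 min break → 9 h 6 min
Total worked: 52 h 30 min = 52.50 h.
Threshold 40 h → overtime 12 h 30 min, regular 40 h 0 min.

Regular 40.00 hours, overtime 12.50 hours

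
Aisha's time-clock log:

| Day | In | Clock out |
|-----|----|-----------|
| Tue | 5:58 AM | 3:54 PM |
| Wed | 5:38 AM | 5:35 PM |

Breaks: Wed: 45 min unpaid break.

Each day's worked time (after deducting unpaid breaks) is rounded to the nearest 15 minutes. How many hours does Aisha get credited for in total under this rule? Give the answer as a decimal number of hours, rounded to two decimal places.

Tue: 5:58 AM–3:54 PM = 9 h 56 min → rounds to 10 h 0 min
Wed: 5:38 AM–5:35 PM = 11 h 57 min − 45 min = 11 h 12 min → rounds to 11 h 15 min
Total credited: 21 h 15 min.

21.25 hours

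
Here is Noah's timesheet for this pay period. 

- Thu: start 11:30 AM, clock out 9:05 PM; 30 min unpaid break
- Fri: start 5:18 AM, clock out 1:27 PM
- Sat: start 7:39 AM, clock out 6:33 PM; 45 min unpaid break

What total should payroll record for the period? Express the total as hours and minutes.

Thu: 11:30 AM–9:05 PM = 9 h 35 min; less 30 min break → 9 h 5 min
Fri: 5:18 AM–1:27 PM = 8 h 9 min
Sat: 7:39 AM–6:33 PM = 10 h 54 min; less 45 min break → 10 h 9 min
Total: 9 h 5 min + 8 h 9 min + 10 h 9 min = 27 h 23 min.

27 h 23 min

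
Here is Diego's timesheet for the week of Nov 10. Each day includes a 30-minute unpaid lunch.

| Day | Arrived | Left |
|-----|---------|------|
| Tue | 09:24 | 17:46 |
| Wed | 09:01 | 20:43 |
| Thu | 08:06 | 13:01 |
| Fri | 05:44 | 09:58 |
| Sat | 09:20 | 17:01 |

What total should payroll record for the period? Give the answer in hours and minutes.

Tue: 09:24–17:46 = 8 h 22 min; less 30 min break → 7 h 52 min
Wed: 09:01–20:43 = 11 h 42 min; less 30 min break → 11 h 12 min
Thu: 08:06–13:01 = 4 h 55 min; less 30 min break → 4 h 25 min
Fri: 05:44–09:58 = 4 h 14 min; less 30 min break → 3 h 44 min
Sat: 09:20–17:01 = 7 h 41 min; less 30 min break → 7 h 11 min
Total: 7 h 52 min + 11 h 12 min + 4 h 25 min + 3 h 44 min + 7 h 11 min = 34 h 24 min.

34 h 24 min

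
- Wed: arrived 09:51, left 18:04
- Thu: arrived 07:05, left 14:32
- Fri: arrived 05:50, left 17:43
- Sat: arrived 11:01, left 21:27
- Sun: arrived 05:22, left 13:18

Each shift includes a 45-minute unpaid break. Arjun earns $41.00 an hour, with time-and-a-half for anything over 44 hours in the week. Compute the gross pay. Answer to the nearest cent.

$1728.83

Wed: 09:51–18:04 = 8 h 13 min; less 45 min break → 7 h 28 min
Thu: 07:05–14:32 = 7 h 27 min; less 45 min break → 6 h 42 min
Fri: 05:50–17:43 = 11 h 53 min; less 45 min break → 11 h 8 min
Sat: 11:01–21:27 = 10 h 26 min; less 45 min break → 9 h 41 min
Sun: 05:22–13:18 = 7 h 56 min; less 45 min break → 7 h 11 min
Total worked: 42 h 10 min = 2530 min.
Regular 42 h 10 min = 2530 min at $41.00/h; overtime 0 h 0 min = 0 min at $61.50/h.
Pay = (2530 × $41.00 + 0 × $61.50) ÷ 60 = $1728.83.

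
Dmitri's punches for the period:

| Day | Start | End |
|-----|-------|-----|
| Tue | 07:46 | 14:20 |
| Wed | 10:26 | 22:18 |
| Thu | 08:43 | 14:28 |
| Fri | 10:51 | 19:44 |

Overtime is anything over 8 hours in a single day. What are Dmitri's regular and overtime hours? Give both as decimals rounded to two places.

Tue: 07:46–14:20 = 6 h 34 min
Wed: 10:26–22:18 = 11 h 52 min
Thu: 08:43–14:28 = 5 h 45 min
Fri: 10:51–19:44 = 8 h 53 min
Tue reg 6 h 34 min / OT 0 h 0 min; Wed reg 8 h 0 min / OT 3 h 52 min; Thu reg 5 h 45 min / OT 0 h 0 min; Fri reg 8 h 0 min / OT 0 h 53 min.
Totals: regular 28 h 19 min, overtime 4 h 45 min.

Regular 28.32 hours, overtime 4.75 hours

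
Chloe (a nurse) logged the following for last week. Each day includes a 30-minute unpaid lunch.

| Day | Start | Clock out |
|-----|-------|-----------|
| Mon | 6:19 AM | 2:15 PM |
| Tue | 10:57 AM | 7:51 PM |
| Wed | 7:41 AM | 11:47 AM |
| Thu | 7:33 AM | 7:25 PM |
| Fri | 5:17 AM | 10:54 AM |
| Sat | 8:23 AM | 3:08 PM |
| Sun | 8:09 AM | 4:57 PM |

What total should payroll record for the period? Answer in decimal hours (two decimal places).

50.47 hours

Mon: 6:19 AM–2:15 PM = 7 h 56 min; less 30 min break → 7 h 26 min
Tue: 10:57 AM–7:51 PM = 8 h 54 min; less 30 min break → 8 h 24 min
Wed: 7:41 AM–11:47 AM = 4 h 6 min; less 30 min break → 3 h 36 min
Thu: 7:33 AM–7:25 PM = 11 h 52 min; less 30 min break → 11 h 22 min
Fri: 5:17 AM–10:54 AM = 5 h 37 min; less 30 min break → 5 h 7 min
Sat: 8:23 AM–3:08 PM = 6 h 45 min; less 30 min break → 6 h 15 min
Sun: 8:09 AM–4:57 PM = 8 h 48 min; less 30 min break → 8 h 18 min
Total: 7 h 26 min + 8 h 24 min + 3 h 36 min + 11 h 22 min + 5 h 7 min + 6 h 15 min + 8 h 18 min = 50 h 28 min.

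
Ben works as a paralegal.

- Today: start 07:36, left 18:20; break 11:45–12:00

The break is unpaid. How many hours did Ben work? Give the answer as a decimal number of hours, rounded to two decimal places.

Today: 07:36–18:20 = 10 h 44 min; less 15 min break → 10 h 29 min

10.48 hours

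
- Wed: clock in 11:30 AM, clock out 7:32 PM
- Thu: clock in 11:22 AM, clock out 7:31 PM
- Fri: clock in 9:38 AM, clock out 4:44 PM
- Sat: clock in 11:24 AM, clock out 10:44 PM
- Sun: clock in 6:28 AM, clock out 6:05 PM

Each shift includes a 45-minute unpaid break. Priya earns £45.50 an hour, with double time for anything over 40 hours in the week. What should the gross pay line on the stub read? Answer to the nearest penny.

Wed: 11:30 AM–7:32 PM = 8 h 2 min; less 45 min break → 7 h 17 min
Thu: 11:22 AM–7:31 PM = 8 h 9 min; less 45 min break → 7 h 24 min
Fri: 9:38 AM–4:44 PM = 7 h 6 min; less 45 min break → 6 h 21 min
Sat: 11:24 AM–10:44 PM = 11 h 20 min; less 45 min break → 10 h 35 min
Sun: 6:28 AM–6:05 PM = 11 h 37 min; less 45 min break → 10 h 52 min
Total worked: 42 h 29 min = 2549 min.
Regular 40 h 0 min = 2400 min at £45.50/h; overtime 2 h 29 min = 149 min at £91.00/h.
Pay = (2400 × £45.50 + 149 × £91.00) ÷ 60 = £2045.98.

£2045.98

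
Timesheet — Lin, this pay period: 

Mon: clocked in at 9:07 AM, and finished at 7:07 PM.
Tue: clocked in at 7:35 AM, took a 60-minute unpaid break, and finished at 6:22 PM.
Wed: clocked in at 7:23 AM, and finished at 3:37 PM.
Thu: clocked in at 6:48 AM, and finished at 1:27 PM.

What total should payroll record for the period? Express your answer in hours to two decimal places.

34.67 hours

Mon: 9:07 AM–7:07 PM = 10 h 0 min
Tue: 7:35 AM–6:22 PM = 10 h 47 min; less 60 min break → 9 h 47 min
Wed: 7:23 AM–3:37 PM = 8 h 14 min
Thu: 6:48 AM–1:27 PM = 6 h 39 min
Total: 10 h 0 min + 9 h 47 min + 8 h 14 min + 6 h 39 min = 34 h 40 min.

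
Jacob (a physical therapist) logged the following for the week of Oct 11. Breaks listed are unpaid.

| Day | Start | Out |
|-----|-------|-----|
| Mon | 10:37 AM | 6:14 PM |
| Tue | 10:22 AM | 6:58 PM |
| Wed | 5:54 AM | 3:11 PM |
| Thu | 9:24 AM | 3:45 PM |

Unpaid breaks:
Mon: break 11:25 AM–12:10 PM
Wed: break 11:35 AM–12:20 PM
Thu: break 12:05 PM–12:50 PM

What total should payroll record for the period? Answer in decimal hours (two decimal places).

29.60 hours

Mon: 10:37 AM–6:14 PM = 7 h 37 min; less 45 min break → 6 h 52 min
Tue: 10:22 AM–6:58 PM = 8 h 36 min
Wed: 5:54 AM–3:11 PM = 9 h 17 min; less 45 min break → 8 h 32 min
Thu: 9:24 AM–3:45 PM = 6 h 21 min; less 45 min break → 5 h 36 min
Total: 6 h 52 min + 8 h 36 min + 8 h 32 min + 5 h 36 min = 29 h 36 min.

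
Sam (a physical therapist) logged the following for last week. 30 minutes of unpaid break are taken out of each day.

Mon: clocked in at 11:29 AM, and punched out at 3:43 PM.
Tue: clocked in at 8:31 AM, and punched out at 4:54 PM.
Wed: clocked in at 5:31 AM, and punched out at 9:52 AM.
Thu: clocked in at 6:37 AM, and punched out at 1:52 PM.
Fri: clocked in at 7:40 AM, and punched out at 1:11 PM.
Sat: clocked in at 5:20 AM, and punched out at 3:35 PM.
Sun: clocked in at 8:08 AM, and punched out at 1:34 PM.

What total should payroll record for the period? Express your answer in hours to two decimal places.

41.92 hours

Mon: 11:29 AM–3:43 PM = 4 h 14 min; less 30 min break → 3 h 44 min
Tue: 8:31 AM–4:54 PM = 8 h 23 min; less 30 min break → 7 h 53 min
Wed: 5:31 AM–9:52 AM = 4 h 21 min; less 30 min break → 3 h 51 min
Thu: 6:37 AM–1:52 PM = 7 h 15 min; less 30 min break → 6 h 45 min
Fri: 7:40 AM–1:11 PM = 5 h 31 min; less 30 min break → 5 h 1 min
Sat: 5:20 AM–3:35 PM = 10 h 15 min; less 30 min break → 9 h 45 min
Sun: 8:08 AM–1:34 PM = 5 h 26 min; less 30 min break → 4 h 56 min
Total: 3 h 44 min + 7 h 53 min + 3 h 51 min + 6 h 45 min + 5 h 1 min + 9 h 45 min + 4 h 56 min = 41 h 55 min.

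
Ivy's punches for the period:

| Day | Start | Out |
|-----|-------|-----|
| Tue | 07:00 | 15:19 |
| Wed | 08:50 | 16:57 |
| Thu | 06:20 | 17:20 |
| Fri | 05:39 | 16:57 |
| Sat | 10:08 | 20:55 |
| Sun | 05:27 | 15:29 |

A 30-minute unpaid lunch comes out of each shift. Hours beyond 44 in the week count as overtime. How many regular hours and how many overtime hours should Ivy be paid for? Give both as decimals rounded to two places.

Tue: 07:00–15:19 = 8 h 19 min; less 30 min break → 7 h 49 min
Wed: 08:50–16:57 = 8 h 7 min; less 30 min break → 7 h 37 min
Thu: 06:20–17:20 = 11 h 0 min; less 30 min break → 10 h 30 min
Fri: 05:39–16:57 = 11 h 18 min; less 30 min break → 10 h 48 min
Sat: 10:08–20:55 = 10 h 47 min; less 30 min break → 10 h 17 min
Sun: 05:27–15:29 = 10 h 2 min; less 30 min break → 9 h 32 min
Total worked: 56 h 33 min = 56.55 h.
Threshold 44 h → overtime 12 h 33 min, regular 44 h 0 min.

Regular 44.00 hours, overtime 12.55 hours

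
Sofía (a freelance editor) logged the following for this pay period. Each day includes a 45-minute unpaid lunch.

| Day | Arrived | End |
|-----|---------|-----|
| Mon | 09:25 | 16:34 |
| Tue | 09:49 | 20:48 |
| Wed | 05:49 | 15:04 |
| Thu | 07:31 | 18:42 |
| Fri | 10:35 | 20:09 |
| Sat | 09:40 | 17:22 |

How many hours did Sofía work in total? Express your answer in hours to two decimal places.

51.33 hours

Mon: 09:25–16:34 = 7 h 9 min; less 45 min break → 6 h 24 min
Tue: 09:49–20:48 = 10 h 59 min; less 45 min break → 10 h 14 min
Wed: 05:49–15:04 = 9 h 15 min; less 45 min break → 8 h 30 min
Thu: 07:31–18:42 = 11 h 11 min; less 45 min break → 10 h 26 min
Fri: 10:35–20:09 = 9 h 34 min; less 45 min break → 8 h 49 min
Sat: 09:40–17:22 = 7 h 42 min; less 45 min break → 6 h 57 min
Total: 6 h 24 min + 10 h 14 min + 8 h 30 min + 10 h 26 min + 8 h 49 min + 6 h 57 min = 51 h 20 min.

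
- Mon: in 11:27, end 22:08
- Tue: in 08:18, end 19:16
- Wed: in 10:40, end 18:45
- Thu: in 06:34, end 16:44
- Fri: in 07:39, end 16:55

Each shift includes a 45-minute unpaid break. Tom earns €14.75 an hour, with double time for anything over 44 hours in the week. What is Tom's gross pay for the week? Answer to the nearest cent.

€690.79

Mon: 11:27–22:08 = 10 h 41 min; less 45 min break → 9 h 56 min
Tue: 08:18–19:16 = 10 h 58 min; less 45 min break → 10 h 13 min
Wed: 10:40–18:45 = 8 h 5 min; less 45 min break → 7 h 20 min
Thu: 06:34–16:44 = 10 h 10 min; less 45 min break → 9 h 25 min
Fri: 07:39–16:55 = 9 h 16 min; less 45 min break → 8 h 31 min
Total worked: 45 h 25 min = 2725 min.
Regular 44 h 0 min = 2640 min at €14.75/h; overtime 1 h 25 min = 85 min at €29.50/h.
Pay = (2640 × €14.75 + 85 × €29.50) ÷ 60 = €690.79.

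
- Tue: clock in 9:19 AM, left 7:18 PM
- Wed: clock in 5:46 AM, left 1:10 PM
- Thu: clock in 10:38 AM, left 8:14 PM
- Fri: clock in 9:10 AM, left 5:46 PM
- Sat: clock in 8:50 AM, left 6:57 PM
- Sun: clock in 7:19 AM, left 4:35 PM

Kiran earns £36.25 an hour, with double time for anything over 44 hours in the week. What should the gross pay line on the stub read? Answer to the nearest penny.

£2390.08

Tue: 9:19 AM–7:18 PM = 9 h 59 min
Wed: 5:46 AM–1:10 PM = 7 h 24 min
Thu: 10:38 AM–8:14 PM = 9 h 36 min
Fri: 9:10 AM–5:46 PM = 8 h 36 min
Sat: 8:50 AM–6:57 PM = 10 h 7 min
Sun: 7:19 AM–4:35 PM = 9 h 16 min
Total worked: 54 h 58 min = 3298 min.
Regular 44 h 0 min = 2640 min at £36.25/h; overtime 10 h 58 min = 658 min at £72.50/h.
Pay = (2640 × £36.25 + 658 × £72.50) ÷ 60 = £2390.08.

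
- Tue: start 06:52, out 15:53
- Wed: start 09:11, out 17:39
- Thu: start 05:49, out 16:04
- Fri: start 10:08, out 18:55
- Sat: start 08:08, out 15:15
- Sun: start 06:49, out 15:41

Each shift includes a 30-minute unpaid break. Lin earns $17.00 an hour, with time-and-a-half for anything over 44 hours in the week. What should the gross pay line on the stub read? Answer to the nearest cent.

$888.25

Tue: 06:52–15:53 = 9 h 1 min; less 30 min break → 8 h 31 min
Wed: 09:11–17:39 = 8 h 28 min; less 30 min break → 7 h 58 min
Thu: 05:49–16:04 = 10 h 15 min; less 30 min break → 9 h 45 min
Fri: 10:08–18:55 = 8 h 47 min; less 30 min break → 8 h 17 min
Sat: 08:08–15:15 = 7 h 7 min; less 30 min break → 6 h 37 min
Sun: 06:49–15:41 = 8 h 52 min; less 30 min break → 8 h 22 min
Total worked: 49 h 30 min = 2970 min.
Regular 44 h 0 min = 2640 min at $17.00/h; overtime 5 h 30 min = 330 min at $25.50/h.
Pay = (2640 × $17.00 + 330 × $25.50) ÷ 60 = $888.25.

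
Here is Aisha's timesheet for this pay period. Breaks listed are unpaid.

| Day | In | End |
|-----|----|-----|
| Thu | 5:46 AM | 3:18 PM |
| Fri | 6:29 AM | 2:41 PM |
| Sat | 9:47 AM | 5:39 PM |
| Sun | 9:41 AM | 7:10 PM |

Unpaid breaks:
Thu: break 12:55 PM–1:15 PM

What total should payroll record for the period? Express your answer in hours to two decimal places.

Thu: 5:46 AM–3:18 PM = 9 h 32 min; less 20 min break → 9 h 12 min
Fri: 6:29 AM–2:41 PM = 8 h 12 min
Sat: 9:47 AM–5:39 PM = 7 h 52 min
Sun: 9:41 AM–7:10 PM = 9 h 29 min
Total: 9 h 12 min + 8 h 12 min + 7 h 52 min + 9 h 29 min = 34 h 45 min.

34.75 hours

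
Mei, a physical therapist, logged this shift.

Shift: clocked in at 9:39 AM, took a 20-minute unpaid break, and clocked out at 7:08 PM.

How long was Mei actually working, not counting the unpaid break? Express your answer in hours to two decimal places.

9.15 hours

Shift: 9:39 AM–7:08 PM = 9 h 29 min; less 20 min break → 9 h 9 min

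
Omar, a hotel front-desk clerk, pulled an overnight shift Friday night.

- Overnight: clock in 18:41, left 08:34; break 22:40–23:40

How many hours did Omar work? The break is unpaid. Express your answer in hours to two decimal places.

Overnight: 18:41 → midnight = 5 h 19 min; midnight → 08:34 = 8 h 34 min; span 13 h 53 min; less 60 min break → 12 h 53 min

12.88 hours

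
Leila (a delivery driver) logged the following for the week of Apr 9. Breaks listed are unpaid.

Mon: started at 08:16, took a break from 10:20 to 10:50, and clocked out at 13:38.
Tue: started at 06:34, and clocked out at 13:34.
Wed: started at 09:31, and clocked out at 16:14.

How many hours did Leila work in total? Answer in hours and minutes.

18 h 35 min

Mon: 08:16–13:38 = 5 h 22 min; less 30 min break → 4 h 52 min
Tue: 06:34–13:34 = 7 h 0 min
Wed: 09:31–16:14 = 6 h 43 min
Total: 4 h 52 min + 7 h 0 min + 6 h 43 min = 18 h 35 min.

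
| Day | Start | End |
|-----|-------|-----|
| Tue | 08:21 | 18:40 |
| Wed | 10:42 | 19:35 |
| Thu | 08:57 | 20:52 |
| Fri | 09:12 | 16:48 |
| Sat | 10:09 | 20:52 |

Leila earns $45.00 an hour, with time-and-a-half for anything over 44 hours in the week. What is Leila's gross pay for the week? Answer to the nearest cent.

$2346.75

Tue: 08:21–18:40 = 10 h 19 min
Wed: 10:42–19:35 = 8 h 53 min
Thu: 08:57–20:52 = 11 h 55 min
Fri: 09:12–16:48 = 7 h 36 min
Sat: 10:09–20:52 = 10 h 43 min
Total worked: 49 h 26 min = 2966 min.
Regular 44 h 0 min = 2640 min at $45.00/h; overtime 5 h 26 min = 326 min at $67.50/h.
Pay = (2640 × $45.00 + 326 × $67.50) ÷ 60 = $2346.75.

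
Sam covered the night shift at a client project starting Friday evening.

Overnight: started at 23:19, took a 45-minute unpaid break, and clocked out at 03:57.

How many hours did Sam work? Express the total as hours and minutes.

Overnight: 23:19 → midnight = 0 h 41 min; midnight → 03:57 = 3 h 57 min; span 4 h 38 min; less 45 min break → 3 h 53 min

3 h 53 min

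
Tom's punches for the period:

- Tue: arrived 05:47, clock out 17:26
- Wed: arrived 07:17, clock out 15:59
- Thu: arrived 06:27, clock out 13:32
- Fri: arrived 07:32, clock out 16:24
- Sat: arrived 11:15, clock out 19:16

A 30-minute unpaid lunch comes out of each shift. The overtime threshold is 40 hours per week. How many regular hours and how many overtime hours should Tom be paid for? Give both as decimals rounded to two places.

Regular 40.00 hours, overtime 1.82 hours

Tue: 05:47–17:26 = 11 h 39 min; less 30 min break → 11 h 9 min
Wed: 07:17–15:59 = 8 h 42 min; less 30 min break → 8 h 12 min
Thu: 06:27–13:32 = 7 h 5 min; less 30 min break → 6 h 35 min
Fri: 07:32–16:24 = 8 h 52 min; less 30 min break → 8 h 22 min
Sat: 11:15–19:16 = 8 h 1 min; less 30 min break → 7 h 31 min
Total worked: 41 h 49 min = 41.82 h.
Threshold 40 h → overtime 1 h 49 min, regular 40 h 0 min.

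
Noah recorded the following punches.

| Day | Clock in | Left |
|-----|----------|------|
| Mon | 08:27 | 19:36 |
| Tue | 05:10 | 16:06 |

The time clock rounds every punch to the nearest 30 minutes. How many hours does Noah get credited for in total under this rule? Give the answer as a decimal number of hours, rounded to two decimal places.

Mon: in 08:27→08:30, out 19:36→19:30; 11 h 0 min
Tue: in 05:10→05:00, out 16:06→16:00; 11 h 0 min
Total credited: 22 h 0 min.

22.00 hours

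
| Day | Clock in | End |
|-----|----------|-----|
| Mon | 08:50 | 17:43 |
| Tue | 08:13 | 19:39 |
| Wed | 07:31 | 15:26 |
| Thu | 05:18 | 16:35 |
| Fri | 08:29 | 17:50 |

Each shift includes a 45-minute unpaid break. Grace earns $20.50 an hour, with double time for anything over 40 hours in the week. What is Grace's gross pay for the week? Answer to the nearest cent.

Mon: 08:50–17:43 = 8 h 53 min; less 45 min break → 8 h 8 min
Tue: 08:13–19:39 = 11 h 26 min; less 45 min break → 10 h 41 min
Wed: 07:31–15:26 = 7 h 55 min; less 45 min break → 7 h 10 min
Thu: 05:18–16:35 = 11 h 17 min; less 45 min break → 10 h 32 min
Fri: 08:29–17:50 = 9 h 21 min; less 45 min break → 8 h 36 min
Total worked: 45 h 7 min = 2707 min.
Regular 40 h 0 min = 2400 min at $20.50/h; overtime 5 h 7 min = 307 min at $41.00/h.
Pay = (2400 × $20.50 + 307 × $41.00) ÷ 60 = $1029.78.

$1029.78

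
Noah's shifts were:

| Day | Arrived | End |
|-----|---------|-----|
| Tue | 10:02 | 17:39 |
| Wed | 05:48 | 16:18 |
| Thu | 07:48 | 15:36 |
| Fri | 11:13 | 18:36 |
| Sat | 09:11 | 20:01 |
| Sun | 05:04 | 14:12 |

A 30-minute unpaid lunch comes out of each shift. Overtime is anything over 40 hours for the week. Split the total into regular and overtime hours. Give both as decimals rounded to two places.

Tue: 10:02–17:39 = 7 h 37 min; less 30 min break → 7 h 7 min
Wed: 05:48–16:18 = 10 h 30 min; less 30 min break → 10 h 0 min
Thu: 07:48–15:36 = 7 h 48 min; less 30 min break → 7 h 18 min
Fri: 11:13–18:36 = 7 h 23 min; less 30 min break → 6 h 53 min
Sat: 09:11–20:01 = 10 h 50 min; less 30 min break → 10 h 20 min
Sun: 05:04–14:12 = 9 h 8 min; less 30 min break → 8 h 38 min
Total worked: 50 h 16 min = 50.27 h.
Threshold 40 h → overtime 10 h 16 min, regular 40 h 0 min.

Regular 40.00 hours, overtime 10.27 hours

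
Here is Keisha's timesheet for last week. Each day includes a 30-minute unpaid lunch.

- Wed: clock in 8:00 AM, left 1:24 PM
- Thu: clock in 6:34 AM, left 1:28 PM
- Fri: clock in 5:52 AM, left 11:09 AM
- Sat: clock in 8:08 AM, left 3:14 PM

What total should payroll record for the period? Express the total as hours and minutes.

Wed: 8:00 AM–1:24 PM = 5 h 24 min; less 30 min break → 4 h 54 min
Thu: 6:34 AM–1:28 PM = 6 h 54 min; less 30 min break → 6 h 24 min
Fri: 5:52 AM–11:09 AM = 5 h 17 min; less 30 min break → 4 h 47 min
Sat: 8:08 AM–3:14 PM = 7 h 6 min; less 30 min break → 6 h 36 min
Total: 4 h 54 min + 6 h 24 min + 4 h 47 min + 6 h 36 min = 22 h 41 min.

22 h 41 min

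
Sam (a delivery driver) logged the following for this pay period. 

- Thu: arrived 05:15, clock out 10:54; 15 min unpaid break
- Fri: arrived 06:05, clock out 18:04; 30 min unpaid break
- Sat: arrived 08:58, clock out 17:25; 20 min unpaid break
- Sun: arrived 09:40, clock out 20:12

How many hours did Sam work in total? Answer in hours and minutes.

Thu: 05:15–10:54 = 5 h 39 min; less 15 min break → 5 h 24 min
Fri: 06:05–18:04 = 11 h 59 min; less 30 min break → 11 h 29 min
Sat: 08:58–17:25 = 8 h 27 min; less 20 min break → 8 h 7 min
Sun: 09:40–20:12 = 10 h 32 min
Total: 5 h 24 min + 11 h 29 min + 8 h 7 min + 10 h 32 min = 35 h 32 min.

35 h 32 min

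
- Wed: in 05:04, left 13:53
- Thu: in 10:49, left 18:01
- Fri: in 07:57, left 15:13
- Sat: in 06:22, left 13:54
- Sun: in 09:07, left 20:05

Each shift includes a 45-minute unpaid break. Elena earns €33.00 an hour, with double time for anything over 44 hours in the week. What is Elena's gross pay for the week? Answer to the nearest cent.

Wed: 05:04–13:53 = 8 h 49 min; less 45 min break → 8 h 4 min
Thu: 10:49–18:01 = 7 h 12 min; less 45 min break → 6 h 27 min
Fri: 07:57–15:13 = 7 h 16 min; less 45 min break → 6 h 31 min
Sat: 06:22–13:54 = 7 h 32 min; less 45 min break → 6 h 47 min
Sun: 09:07–20:05 = 10 h 58 min; less 45 min break → 10 h 13 min
Total worked: 38 h 2 min = 2282 min.
Regular 38 h 2 min = 2282 min at €33.00/h; overtime 0 h 0 min = 0 min at €66.00/h.
Pay = (2282 × €33.00 + 0 × €66.00) ÷ 60 = €1255.10.

€1255.10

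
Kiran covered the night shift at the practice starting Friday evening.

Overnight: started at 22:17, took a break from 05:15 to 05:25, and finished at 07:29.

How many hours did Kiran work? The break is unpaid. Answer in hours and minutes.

9 h 2 min

Overnight: 22:17 → midnight = 1 h 43 min; midnight → 07:29 = 7 h 29 min; span 9 h 12 min; less 10 min break → 9 h 2 min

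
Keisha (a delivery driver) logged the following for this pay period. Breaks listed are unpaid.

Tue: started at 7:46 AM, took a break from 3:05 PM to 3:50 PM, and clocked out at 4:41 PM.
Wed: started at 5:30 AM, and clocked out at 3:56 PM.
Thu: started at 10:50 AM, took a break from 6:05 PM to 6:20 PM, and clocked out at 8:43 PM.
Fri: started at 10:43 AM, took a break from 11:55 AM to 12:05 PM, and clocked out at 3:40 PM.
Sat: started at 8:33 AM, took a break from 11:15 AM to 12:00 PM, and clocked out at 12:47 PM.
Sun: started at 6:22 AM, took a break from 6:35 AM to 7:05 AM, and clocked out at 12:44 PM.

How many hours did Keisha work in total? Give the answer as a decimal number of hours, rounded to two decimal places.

42.37 hours

Tue: 7:46 AM–4:41 PM = 8 h 55 min; less 45 min break → 8 h 10 min
Wed: 5:30 AM–3:56 PM = 10 h 26 min
Thu: 10:50 AM–8:43 PM = 9 h 53 min; less 15 min break → 9 h 38 min
Fri: 10:43 AM–3:40 PM = 4 h 57 min; less 10 min break → 4 h 47 min
Sat: 8:33 AM–12:47 PM = 4 h 14 min; less 45 min break → 3 h 29 min
Sun: 6:22 AM–12:44 PM = 6 h 22 min; less 30 min break → 5 h 52 min
Total: 8 h 10 min + 10 h 26 min + 9 h 38 min + 4 h 47 min + 3 h 29 min + 5 h 52 min = 42 h 22 min.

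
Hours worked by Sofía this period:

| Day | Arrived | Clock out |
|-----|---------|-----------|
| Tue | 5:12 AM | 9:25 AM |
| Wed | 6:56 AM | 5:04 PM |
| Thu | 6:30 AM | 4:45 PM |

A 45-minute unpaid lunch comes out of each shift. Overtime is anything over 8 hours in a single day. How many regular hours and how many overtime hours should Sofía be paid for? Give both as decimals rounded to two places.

Regular 19.47 hours, overtime 2.88 hours

Tue: 5:12 AM–9:25 AM = 4 h 13 min; less 45 min break → 3 h 28 min
Wed: 6:56 AM–5:04 PM = 10 h 8 min; less 45 min break → 9 h 23 min
Thu: 6:30 AM–4:45 PM = 10 h 15 min; less 45 min break → 9 h 30 min
Tue reg 3 h 28 min / OT 0 h 0 min; Wed reg 8 h 0 min / OT 1 h 23 min; Thu reg 8 h 0 min / OT 1 h 30 min.
Totals: regular 19 h 28 min, overtime 2 h 53 min.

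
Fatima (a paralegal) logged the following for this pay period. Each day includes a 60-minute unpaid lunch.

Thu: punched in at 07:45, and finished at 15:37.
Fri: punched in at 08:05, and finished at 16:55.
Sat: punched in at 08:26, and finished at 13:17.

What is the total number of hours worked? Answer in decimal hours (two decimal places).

Thu: 07:45–15:37 = 7 h 52 min; less 60 min break → 6 h 52 min
Fri: 08:05–16:55 = 8 h 50 min; less 60 min break → 7 h 50 min
Sat: 08:26–13:17 = 4 h 51 min; less 60 min break → 3 h 51 min
Total: 6 h 52 min + 7 h 50 min + 3 h 51 min = 18 h 33 min.

18.55 hours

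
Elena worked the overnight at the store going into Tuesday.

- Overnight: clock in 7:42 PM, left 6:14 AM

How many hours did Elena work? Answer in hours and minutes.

Overnight: 7:42 PM → midnight = 4 h 18 min; midnight → 6:14 AM = 6 h 14 min; span 10 h 32 min

10 h 32 min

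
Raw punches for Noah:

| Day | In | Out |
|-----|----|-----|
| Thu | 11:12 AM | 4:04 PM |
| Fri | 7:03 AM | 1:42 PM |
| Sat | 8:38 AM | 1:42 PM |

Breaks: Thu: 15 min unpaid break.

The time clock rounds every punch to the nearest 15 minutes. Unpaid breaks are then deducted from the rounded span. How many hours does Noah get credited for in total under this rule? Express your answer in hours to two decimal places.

Thu: in 11:12 AM→11:15 AM, out 4:04 PM→4:00 PM; 4 h 45 min − 15 min = 4 h 30 min
Fri: in 7:03 AM→7:00 AM, out 1:42 PM→1:45 PM; 6 h 45 min
Sat: in 8:38 AM→8:45 AM, out 1:42 PM→1:45 PM; 5 h 0 min
Total credited: 16 h 15 min.

16.25 hours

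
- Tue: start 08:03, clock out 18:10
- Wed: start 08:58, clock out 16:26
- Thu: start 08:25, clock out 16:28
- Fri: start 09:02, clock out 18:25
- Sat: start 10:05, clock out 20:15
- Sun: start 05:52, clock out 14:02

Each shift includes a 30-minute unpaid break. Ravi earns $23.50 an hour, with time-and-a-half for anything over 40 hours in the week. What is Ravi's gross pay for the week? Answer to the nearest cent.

$1304.84

Tue: 08:03–18:10 = 10 h 7 min; less 30 min break → 9 h 37 min
Wed: 08:58–16:26 = 7 h 28 min; less 30 min break → 6 h 58 min
Thu: 08:25–16:28 = 8 h 3 min; less 30 min break → 7 h 33 min
Fri: 09:02–18:25 = 9 h 23 min; less 30 min break → 8 h 53 min
Sat: 10:05–20:15 = 10 h 10 min; less 30 min break → 9 h 40 min
Sun: 05:52–14:02 = 8 h 10 min; less 30 min break → 7 h 40 min
Total worked: 50 h 21 min = 3021 min.
Regular 40 h 0 min = 2400 min at $23.50/h; overtime 10 h 21 min = 621 min at $35.25/h.
Pay = (2400 × $23.50 + 621 × $35.25) ÷ 60 = $1304.84.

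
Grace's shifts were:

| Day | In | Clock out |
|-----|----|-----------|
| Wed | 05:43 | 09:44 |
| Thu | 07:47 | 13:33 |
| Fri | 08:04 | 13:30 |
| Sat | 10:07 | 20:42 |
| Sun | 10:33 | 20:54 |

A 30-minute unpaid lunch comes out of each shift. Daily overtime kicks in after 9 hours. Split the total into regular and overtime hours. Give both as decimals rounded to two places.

Wed: 05:43–09:44 = 4 h 1 min; less 30 min break → 3 h 31 min
Thu: 07:47–13:33 = 5 h 46 min; less 30 min break → 5 h 16 min
Fri: 08:04–13:30 = 5 h 26 min; less 30 min break → 4 h 56 min
Sat: 10:07–20:42 = 10 h 35 min; less 30 min break → 10 h 5 min
Sun: 10:33–20:54 = 10 h 21 min; less 30 min break → 9 h 51 min
Wed reg 3 h 31 min / OT 0 h 0 min; Thu reg 5 h 16 min / OT 0 h 0 min; Fri reg 4 h 56 min / OT 0 h 0 min; Sat reg 9 h 0 min / OT 1 h 5 min; Sun reg 9 h 0 min / OT 0 h 51 min.
Totals: regular 31 h 43 min, overtime 1 h 56 min.

Regular 31.72 hours, overtime 1.93 hours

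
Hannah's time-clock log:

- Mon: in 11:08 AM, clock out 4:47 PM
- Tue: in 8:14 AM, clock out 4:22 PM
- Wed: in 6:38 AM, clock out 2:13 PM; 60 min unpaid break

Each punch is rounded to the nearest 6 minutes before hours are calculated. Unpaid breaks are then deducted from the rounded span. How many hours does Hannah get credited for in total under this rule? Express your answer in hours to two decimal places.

Mon: in 11:08 AM→11:06 AM, out 4:47 PM→4:48 PM; 5 h 42 min
Tue: in 8:14 AM→8:12 AM, out 4:22 PM→4:24 PM; 8 h 12 min
Wed: in 6:38 AM→6:36 AM, out 2:13 PM→2:12 PM; 7 h 36 min − 60 min = 6 h 36 min
Total credited: 20 h 30 min.

20.50 hours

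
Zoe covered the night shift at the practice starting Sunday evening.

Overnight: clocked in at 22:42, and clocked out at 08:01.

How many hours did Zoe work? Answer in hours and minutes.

Overnight: 22:42 → midnight = 1 h 18 min; midnight → 08:01 = 8 h 1 min; span 9 h 19 min

9 h 19 min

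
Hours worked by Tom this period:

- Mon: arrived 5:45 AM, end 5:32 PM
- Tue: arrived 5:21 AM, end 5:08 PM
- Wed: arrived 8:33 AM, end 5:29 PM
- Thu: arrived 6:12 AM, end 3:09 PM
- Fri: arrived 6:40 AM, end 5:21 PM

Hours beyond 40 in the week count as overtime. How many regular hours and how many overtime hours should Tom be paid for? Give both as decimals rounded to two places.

Mon: 5:45 AM–5:32 PM = 11 h 47 min
Tue: 5:21 AM–5:08 PM = 11 h 47 min
Wed: 8:33 AM–5:29 PM = 8 h 56 min
Thu: 6:12 AM–3:09 PM = 8 h 57 min
Fri: 6:40 AM–5:21 PM = 10 h 41 min
Total worked: 52 h 8 min = 52.13 h.
Threshold 40 h → overtime 12 h 8 min, regular 40 h 0 min.

Regular 40.00 hours, overtime 12.13 hours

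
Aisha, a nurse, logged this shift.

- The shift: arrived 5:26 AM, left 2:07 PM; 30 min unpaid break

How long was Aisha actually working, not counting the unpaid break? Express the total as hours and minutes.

The shift: 5:26 AM–2:07 PM = 8 h 41 min; less 30 min break → 8 h 11 min

8 h 11 min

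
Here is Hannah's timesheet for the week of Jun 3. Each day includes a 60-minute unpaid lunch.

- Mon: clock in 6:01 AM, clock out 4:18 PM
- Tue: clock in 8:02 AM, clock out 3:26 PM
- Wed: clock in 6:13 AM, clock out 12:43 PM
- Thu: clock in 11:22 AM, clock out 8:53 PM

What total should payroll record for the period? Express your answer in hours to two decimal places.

29.70 hours

Mon: 6:01 AM–4:18 PM = 10 h 17 min; less 60 min break → 9 h 17 min
Tue: 8:02 AM–3:26 PM = 7 h 24 min; less 60 min break → 6 h 24 min
Wed: 6:13 AM–12:43 PM = 6 h 30 min; less 60 min break → 5 h 30 min
Thu: 11:22 AM–8:53 PM = 9 h 31 min; less 60 min break → 8 h 31 min
Total: 9 h 17 min + 6 h 24 min + 5 h 30 min + 8 h 31 min = 29 h 42 min.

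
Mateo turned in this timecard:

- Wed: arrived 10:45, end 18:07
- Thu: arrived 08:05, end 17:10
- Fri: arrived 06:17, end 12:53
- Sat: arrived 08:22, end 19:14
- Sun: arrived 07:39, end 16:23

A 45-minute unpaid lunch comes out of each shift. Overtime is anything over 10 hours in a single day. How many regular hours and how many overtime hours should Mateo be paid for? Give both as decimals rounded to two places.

Wed: 10:45–18:07 = 7 h 22 min; less 45 min break → 6 h 37 min
Thu: 08:05–17:10 = 9 h 5 min; less 45 min break → 8 h 20 min
Fri: 06:17–12:53 = 6 h 36 min; less 45 min break → 5 h 51 min
Sat: 08:22–19:14 = 10 h 52 min; less 45 min break → 10 h 7 min
Sun: 07:39–16:23 = 8 h 44 min; less 45 min break → 7 h 59 min
Wed reg 6 h 37 min / OT 0 h 0 min; Thu reg 8 h 20 min / OT 0 h 0 min; Fri reg 5 h 51 min / OT 0 h 0 min; Sat reg 10 h 0 min / OT 0 h 7 min; Sun reg 7 h 59 min / OT 0 h 0 min.
Totals: regular 38 h 47 min, overtime 0 h 7 min.

Regular 38.78 hours, overtime 0.12 hours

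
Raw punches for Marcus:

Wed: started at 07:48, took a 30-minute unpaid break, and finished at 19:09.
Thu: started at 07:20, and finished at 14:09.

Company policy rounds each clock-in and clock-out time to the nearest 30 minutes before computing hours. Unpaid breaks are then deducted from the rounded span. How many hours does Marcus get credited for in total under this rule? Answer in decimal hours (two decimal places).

Wed: in 07:48→08:00, out 19:09→19:00; 11 h 0 min − 30 min = 10 h 30 min
Thu: in 07:20→07:30, out 14:09→14:00; 6 h 30 min
Total credited: 17 h 0 min.

17.00 hours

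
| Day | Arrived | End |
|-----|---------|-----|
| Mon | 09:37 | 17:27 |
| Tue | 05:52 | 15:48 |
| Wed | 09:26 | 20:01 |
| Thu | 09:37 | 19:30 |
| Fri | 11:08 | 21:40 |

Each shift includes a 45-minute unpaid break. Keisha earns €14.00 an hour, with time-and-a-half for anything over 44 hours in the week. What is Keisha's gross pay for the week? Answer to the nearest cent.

€637.35

Mon: 09:37–17:27 = 7 h 50 min; less 45 min break → 7 h 5 min
Tue: 05:52–15:48 = 9 h 56 min; less 45 min break → 9 h 11 min
Wed: 09:26–20:01 = 10 h 35 min; less 45 min break → 9 h 50 min
Thu: 09:37–19:30 = 9 h 53 min; less 45 min break → 9 h 8 min
Fri: 11:08–21:40 = 10 h 32 min; less 45 min break → 9 h 47 min
Total worked: 45 h 1 min = 2701 min.
Regular 44 h 0 min = 2640 min at €14.00/h; overtime 1 h 1 min = 61 min at €21.00/h.
Pay = (2640 × €14.00 + 61 × €21.00) ÷ 60 = €637.35.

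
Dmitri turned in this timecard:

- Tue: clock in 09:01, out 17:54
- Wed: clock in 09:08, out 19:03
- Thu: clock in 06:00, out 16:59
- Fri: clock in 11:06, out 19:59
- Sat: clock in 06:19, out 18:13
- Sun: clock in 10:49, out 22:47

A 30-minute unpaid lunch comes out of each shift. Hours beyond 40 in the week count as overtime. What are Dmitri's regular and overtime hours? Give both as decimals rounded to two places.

Regular 40.00 hours, overtime 19.53 hours

Tue: 09:01–17:54 = 8 h 53 min; less 30 min break → 8 h 23 min
Wed: 09:08–19:03 = 9 h 55 min; less 30 min break → 9 h 25 min
Thu: 06:00–16:59 = 10 h 59 min; less 30 min break → 10 h 29 min
Fri: 11:06–19:59 = 8 h 53 min; less 30 min break → 8 h 23 min
Sat: 06:19–18:13 = 11 h 54 min; less 30 min break → 11 h 24 min
Sun: 10:49–22:47 = 11 h 58 min; less 30 min break → 11 h 28 min
Total worked: 59 h 32 min = 59.53 h.
Threshold 40 h → overtime 19 h 32 min, regular 40 h 0 min.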